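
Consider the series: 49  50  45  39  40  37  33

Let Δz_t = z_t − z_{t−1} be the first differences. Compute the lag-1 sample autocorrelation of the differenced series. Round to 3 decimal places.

First differences Δz: 1, -5, -6, 1, -3, -4
Mean of differences = -2.6667
Numerator Σ(Δz_t−Δz̄)(Δz_{t+1}−Δz̄) = -13.7778
Denominator Σ(Δz_t−Δz̄)² = 45.3333
r_1(Δz) = -13.7778 / 45.3333 = -0.304

-0.304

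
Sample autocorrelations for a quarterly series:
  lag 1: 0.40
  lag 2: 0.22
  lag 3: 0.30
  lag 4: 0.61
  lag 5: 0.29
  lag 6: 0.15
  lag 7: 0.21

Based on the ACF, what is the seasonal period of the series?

The largest autocorrelation is r_4 = 0.61; the remaining lags stay at or below 0.40. The elevated value at lag 1 (0.40), dropping to 0.22 at lag 2, reflects decaying short-term dependence rather than seasonality.
The dominant spike at lag 4 indicates a seasonal period of 4.

4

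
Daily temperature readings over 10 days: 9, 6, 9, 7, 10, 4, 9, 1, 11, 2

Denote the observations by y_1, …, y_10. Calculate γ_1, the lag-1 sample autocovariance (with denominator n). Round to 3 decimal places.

-7.484

Mean ȳ = (9 + 6 + 9 + 7 + 10 + 4 + 9 + 1 + 11 + 2)/10 = 6.8000
Σ_{t=1}^{9}(y_t−ȳ)(y_{t+1}−ȳ) = -74.8400
γ_1 = -74.8400 / 10 = -7.484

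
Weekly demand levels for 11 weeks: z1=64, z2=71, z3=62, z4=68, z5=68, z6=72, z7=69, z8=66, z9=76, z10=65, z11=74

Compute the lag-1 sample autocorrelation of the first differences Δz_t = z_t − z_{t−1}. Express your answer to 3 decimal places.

-0.720

First differences Δz: 7, -9, 6, 0, 4, -3, -3, 10, -11, 9
Mean of differences = 1.0000
Numerator Σ(Δz_t−Δz̄)(Δz_{t+1}−Δz̄) = -354.0000
Denominator Σ(Δz_t−Δz̄)² = 492.0000
r_1(Δz) = -354.0000 / 492.0000 = -0.720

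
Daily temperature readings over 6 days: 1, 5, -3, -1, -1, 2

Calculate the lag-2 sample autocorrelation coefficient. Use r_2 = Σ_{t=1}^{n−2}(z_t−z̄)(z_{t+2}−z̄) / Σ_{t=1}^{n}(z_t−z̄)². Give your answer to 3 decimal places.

Mean z̄ = (1 + 5 − 3 − 1 − 1 + 2)/6 = 0.5000
Σ(z_t−z̄)(z_{t+2}−z̄) = (-1.7500) + (-6.7500) + (5.2500) + (-2.2500) = -5.5000
Denominator Σ(z_t−z̄)² = 39.5000
r_2 = -5.5000 / 39.5000 = -0.139

-0.139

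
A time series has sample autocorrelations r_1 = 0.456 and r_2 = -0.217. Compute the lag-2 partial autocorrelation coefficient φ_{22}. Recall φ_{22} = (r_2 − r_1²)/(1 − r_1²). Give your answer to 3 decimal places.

-0.536

φ_{22} = (r_2 − r_1²) / (1 − r_1²)
r_1² = (0.456)² = 0.207936
Numerator = -0.217 − 0.2079 = -0.4249; denominator = 1 − 0.2079 = 0.7921
φ_{22} = -0.4249 / 0.7921 = -0.536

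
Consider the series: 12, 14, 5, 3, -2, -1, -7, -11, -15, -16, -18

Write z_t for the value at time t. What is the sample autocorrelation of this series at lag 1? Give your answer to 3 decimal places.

Mean z̄ = (12 + 14 + 5 + 3 − 2 − 1 − 7 − 11 − 15 − 16 − 18)/11 = -3.2727
Numerator Σ_{t=1}^{10}(z_t−z̄)(z_{t+1}−z̄) = 917.1074
Denominator Σ(z_t−z̄)² = 1236.1818
r_1 = 917.1074 / 1236.1818 = 0.742

0.742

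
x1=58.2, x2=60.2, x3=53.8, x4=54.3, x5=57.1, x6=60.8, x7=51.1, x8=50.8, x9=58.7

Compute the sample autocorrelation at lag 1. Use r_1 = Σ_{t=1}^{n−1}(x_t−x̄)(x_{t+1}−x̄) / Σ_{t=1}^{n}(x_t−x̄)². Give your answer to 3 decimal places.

Mean x̄ = (58.2 + 60.2 + 53.8 + 54.3 + 57.1 + 60.8 + 51.1 + 50.8 + 58.7)/9 = 56.1111
Numerator Σ_{t=1}^{8}(x_t−x̄)(x_{t+1}−x̄) = -4.5090
Denominator Σ(x_t−x̄)² = 112.6889
r_1 = -4.5090 / 112.6889 = -0.040

-0.040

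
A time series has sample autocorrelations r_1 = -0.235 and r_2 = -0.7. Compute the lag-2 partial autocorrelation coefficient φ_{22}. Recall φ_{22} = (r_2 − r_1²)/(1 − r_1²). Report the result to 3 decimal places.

φ_{22} = (r_2 − r_1²) / (1 − r_1²)
r_1² = (-0.235)² = 0.055225
Numerator = -0.7 − 0.0552 = -0.7552; denominator = 1 − 0.0552 = 0.9448
φ_{22} = -0.7552 / 0.9448 = -0.799

-0.799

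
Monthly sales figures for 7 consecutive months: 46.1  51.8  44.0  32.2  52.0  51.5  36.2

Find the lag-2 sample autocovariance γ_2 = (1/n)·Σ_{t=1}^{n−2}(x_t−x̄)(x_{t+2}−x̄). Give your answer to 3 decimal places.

Mean x̄ = (46.1 + 51.8 + 44.0 + 32.2 + 52.0 + 51.5 + 36.2)/7 = 44.8286
Deviations: 1.2714, 6.9714, -0.8286, -12.6286, 7.1714, 6.6714, -8.6286
Σ_{t=1}^{5}(x_t−x̄)(x_{t+2}−x̄) = -241.1645
γ_2 = -241.1645 / 7 = -34.452

-34.452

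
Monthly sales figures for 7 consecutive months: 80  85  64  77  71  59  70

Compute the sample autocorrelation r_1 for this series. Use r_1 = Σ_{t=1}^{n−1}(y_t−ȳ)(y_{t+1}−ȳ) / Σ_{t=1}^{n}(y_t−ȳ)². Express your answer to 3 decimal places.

-0.010

Mean ȳ = (80 + 85 + 64 + 77 + 71 + 59 + 70)/7 = 72.2857
Deviations from mean: 7.7143, 12.7143, -8.2857, 4.7143, -1.2857, -13.2857, -2.2857
Numerator Σ_{t=1}^{6}(y_t−ȳ)(y_{t+1}−ȳ) = -4.9388
Denominator Σ(y_t−ȳ)² = 495.4286
r_1 = -4.9388 / 495.4286 = -0.010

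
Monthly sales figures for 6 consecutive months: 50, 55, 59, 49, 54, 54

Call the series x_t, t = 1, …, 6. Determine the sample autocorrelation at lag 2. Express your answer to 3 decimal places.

-0.389

Mean x̄ = (50 + 55 + 59 + 49 + 54 + 54)/6 = 53.5000
Deviations from mean: -3.5000, 1.5000, 5.5000, -4.5000, 0.5000, 0.5000
Σ(x_t−x̄)(x_{t+2}−x̄) = (-19.2500) + (-6.7500) + (2.7500) + (-2.2500) = -25.5000
Denominator Σ(x_t−x̄)² = 65.5000
r_2 = -25.5000 / 65.5000 = -0.389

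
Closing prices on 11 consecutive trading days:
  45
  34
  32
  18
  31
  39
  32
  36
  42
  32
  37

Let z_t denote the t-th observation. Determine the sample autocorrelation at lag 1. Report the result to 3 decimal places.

Mean z̄ = (45 + 34 + 32 + 18 + 31 + 39 + 32 + 36 + 42 + 32 + 37)/11 = 34.3636
Numerator Σ_{t=1}^{10}(z_t−z̄)(z_{t+1}−z̄) = 48.5041
Denominator Σ(z_t−z̄)² = 498.5455
r_1 = 48.5041 / 498.5455 = 0.097

0.097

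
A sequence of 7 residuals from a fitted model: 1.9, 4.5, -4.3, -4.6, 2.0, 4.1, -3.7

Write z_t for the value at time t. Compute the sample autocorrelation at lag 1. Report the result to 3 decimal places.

Mean z̄ = (1.9 + 4.5 − 4.3 − 4.6 + 2.0 + 4.1 − 3.7)/7 = -0.0143
Deviations from mean: 1.9143, 4.5143, -4.2857, -4.5857, 2.0143, 4.1143, -3.6857
Σ(z_t−z̄)(z_{t+1}−z̄) = (8.6416) + (-19.3469) + (19.6531) + (-9.2369) + (8.2873) + (-15.1641) = -7.1659
Denominator Σ(z_t−z̄)² = 98.0086
r_1 = -7.1659 / 98.0086 = -0.073

-0.073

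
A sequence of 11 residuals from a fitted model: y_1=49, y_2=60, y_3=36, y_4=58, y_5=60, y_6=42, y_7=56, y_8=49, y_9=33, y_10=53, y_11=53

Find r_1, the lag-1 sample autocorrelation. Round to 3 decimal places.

Mean ȳ = (49 + 60 + 36 + 58 + 60 + 42 + 56 + 49 + 33 + 53 + 53)/11 = 49.9091
Numerator Σ_{t=1}^{10}(y_t−ȳ)(y_{t+1}−ȳ) = -341.2810
Denominator Σ(y_t−ȳ)² = 868.9091
r_1 = -341.2810 / 868.9091 = -0.393

-0.393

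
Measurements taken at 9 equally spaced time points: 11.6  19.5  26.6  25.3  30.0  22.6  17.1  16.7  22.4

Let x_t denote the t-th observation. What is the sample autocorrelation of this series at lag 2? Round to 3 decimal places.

Mean x̄ = (11.6 + 19.5 + 26.6 + 25.3 + 30.0 + 22.6 + 17.1 + 16.7 + 22.4)/9 = 21.3111
Σ(x_t−x̄)(x_{t+2}−x̄) = (-51.3610) + (-7.2243) + (45.9546) + (5.1412) + (-36.5899) + (-5.9432) + (-4.5854) = -54.6080
Denominator Σ(x_t−x̄)² = 258.8089
r_2 = -54.6080 / 258.8089 = -0.211

-0.211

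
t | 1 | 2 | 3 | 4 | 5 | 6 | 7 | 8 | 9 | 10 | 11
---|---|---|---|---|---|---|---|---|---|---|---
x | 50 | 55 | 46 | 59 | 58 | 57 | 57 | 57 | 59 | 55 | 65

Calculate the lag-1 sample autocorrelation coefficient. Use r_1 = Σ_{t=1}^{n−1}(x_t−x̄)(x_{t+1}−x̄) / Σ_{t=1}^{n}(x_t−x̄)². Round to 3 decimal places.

-0.053

Mean x̄ = (50 + 55 + 46 + 59 + 58 + 57 + 57 + 57 + 59 + 55 + 65)/11 = 56.1818
Numerator Σ_{t=1}^{10}(x_t−x̄)(x_{t+1}−x̄) = -12.8512
Denominator Σ(x_t−x̄)² = 243.6364
r_1 = -12.8512 / 243.6364 = -0.053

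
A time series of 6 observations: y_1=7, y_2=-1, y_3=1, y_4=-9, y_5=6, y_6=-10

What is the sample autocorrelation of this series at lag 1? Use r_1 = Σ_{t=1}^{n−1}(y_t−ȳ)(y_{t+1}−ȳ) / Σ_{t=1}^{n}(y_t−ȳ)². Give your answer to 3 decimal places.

Mean ȳ = (7 − 1 + 1 − 9 + 6 − 10)/6 = -1.0000
Σ(y_t−ȳ)(y_{t+1}−ȳ) = (0.0000) + (0.0000) + (-16.0000) + (-56.0000) + (-63.0000) = -135.0000
Denominator Σ(y_t−ȳ)² = 262.0000
r_1 = -135.0000 / 262.0000 = -0.515

-0.515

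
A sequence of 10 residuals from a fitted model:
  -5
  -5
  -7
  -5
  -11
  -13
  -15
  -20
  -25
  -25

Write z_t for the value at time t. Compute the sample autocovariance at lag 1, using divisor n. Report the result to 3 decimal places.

Mean z̄ = (-5 − 5 − 7 − 5 − 11 − 13 − 15 − 20 − 25 − 25)/10 = -13.1000
Σ_{t=1}^{9}(z_t−z̄)(z_{t+1}−z̄) = 418.2900
γ_1 = 418.2900 / 10 = 41.829

41.829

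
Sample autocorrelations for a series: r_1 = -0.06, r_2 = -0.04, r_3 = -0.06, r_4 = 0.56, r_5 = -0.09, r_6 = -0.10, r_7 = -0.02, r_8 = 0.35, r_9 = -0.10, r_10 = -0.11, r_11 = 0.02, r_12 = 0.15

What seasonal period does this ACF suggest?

The largest autocorrelation is r_4 = 0.56, with weaker echoes at lags 8 (0.35) and 12 (0.15); the remaining lags stay at or below 0.02.
The dominant spike at lag 4 indicates a seasonal period of 4.

4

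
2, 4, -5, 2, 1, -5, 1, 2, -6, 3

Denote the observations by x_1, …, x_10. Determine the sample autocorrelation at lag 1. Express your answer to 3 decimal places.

Mean x̄ = (2 + 4 − 5 + 2 + 1 − 5 + 1 + 2 − 6 + 3)/10 = -0.1000
Numerator Σ_{t=1}^{9}(x_t−x̄)(x_{t+1}−x̄) = -58.6100
Denominator Σ(x_t−x̄)² = 124.9000
r_1 = -58.6100 / 124.9000 = -0.469

-0.469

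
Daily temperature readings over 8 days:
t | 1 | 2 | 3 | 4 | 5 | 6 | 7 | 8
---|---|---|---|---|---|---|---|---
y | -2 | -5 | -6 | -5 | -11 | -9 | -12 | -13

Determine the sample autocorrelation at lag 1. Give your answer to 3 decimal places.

Mean ȳ = (-2 − 5 − 6 − 5 − 11 − 9 − 12 − 13)/8 = -7.8750
Numerator Σ_{t=1}^{7}(y_t−ȳ)(y_{t+1}−ȳ) = 47.9844
Denominator Σ(y_t−ȳ)² = 108.8750
r_1 = 47.9844 / 108.8750 = 0.441

0.441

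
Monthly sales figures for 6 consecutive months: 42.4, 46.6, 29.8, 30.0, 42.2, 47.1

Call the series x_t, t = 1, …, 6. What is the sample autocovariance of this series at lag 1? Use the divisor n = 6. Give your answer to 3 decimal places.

Mean x̄ = (42.4 + 46.6 + 29.8 + 30.0 + 42.2 + 47.1)/6 = 39.6833
Deviations: 2.7167, 6.9167, -9.8833, -9.6833, 2.5167, 7.4167
Σ_{t=1}^{5}(x_t−x̄)(x_{t+1}−x̄) = 40.4297
γ_1 = 40.4297 / 6 = 6.738

6.738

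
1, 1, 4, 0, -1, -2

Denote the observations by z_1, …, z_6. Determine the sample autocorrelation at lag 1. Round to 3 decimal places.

0.221

Mean z̄ = (1 + 1 + 4 + 0 − 1 − 2)/6 = 0.5000
Deviations from mean: 0.5000, 0.5000, 3.5000, -0.5000, -1.5000, -2.5000
Numerator Σ_{t=1}^{5}(z_t−z̄)(z_{t+1}−z̄) = 4.7500
Denominator Σ(z_t−z̄)² = 21.5000
r_1 = 4.7500 / 21.5000 = 0.221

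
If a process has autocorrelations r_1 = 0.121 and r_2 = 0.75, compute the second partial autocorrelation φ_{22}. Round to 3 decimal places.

φ_{22} = (r_2 − r_1²) / (1 − r_1²)
r_1² = (0.121)² = 0.014641
Numerator = 0.75 − 0.0146 = 0.7354; denominator = 1 − 0.0146 = 0.9854
φ_{22} = 0.7354 / 0.9854 = 0.746

0.746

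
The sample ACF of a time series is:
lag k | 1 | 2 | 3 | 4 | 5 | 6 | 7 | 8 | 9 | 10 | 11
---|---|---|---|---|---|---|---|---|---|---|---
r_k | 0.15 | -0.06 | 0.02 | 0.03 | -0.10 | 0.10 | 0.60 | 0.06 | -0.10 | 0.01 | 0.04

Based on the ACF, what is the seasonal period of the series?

The largest autocorrelation is r_7 = 0.60; the remaining lags stay at or below 0.15.
The dominant spike at lag 7 indicates a seasonal period of 7.

7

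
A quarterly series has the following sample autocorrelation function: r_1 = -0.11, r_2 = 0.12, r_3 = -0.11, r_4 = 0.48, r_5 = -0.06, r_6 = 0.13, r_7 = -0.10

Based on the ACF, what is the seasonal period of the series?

The largest autocorrelation is r_4 = 0.48; the remaining lags stay at or below 0.13.
The dominant spike at lag 4 indicates a seasonal period of 4.

4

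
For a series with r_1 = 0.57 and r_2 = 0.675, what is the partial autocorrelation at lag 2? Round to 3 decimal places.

φ_{22} = (r_2 − r_1²) / (1 − r_1²)
r_1² = (0.57)² = 0.3249
Numerator = 0.675 − 0.3249 = 0.3501; denominator = 1 − 0.3249 = 0.6751
φ_{22} = 0.3501 / 0.6751 = 0.519

0.519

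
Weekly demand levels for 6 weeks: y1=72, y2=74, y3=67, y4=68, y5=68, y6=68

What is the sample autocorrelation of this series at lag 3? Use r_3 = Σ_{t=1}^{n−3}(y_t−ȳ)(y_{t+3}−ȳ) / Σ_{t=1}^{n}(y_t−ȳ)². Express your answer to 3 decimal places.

-0.171

Mean ȳ = (72 + 74 + 67 + 68 + 68 + 68)/6 = 69.5000
Deviations from mean: 2.5000, 4.5000, -2.5000, -1.5000, -1.5000, -1.5000
Numerator Σ_{t=1}^{3}(y_t−ȳ)(y_{t+3}−ȳ) = -6.7500
Denominator Σ(y_t−ȳ)² = 39.5000
r_3 = -6.7500 / 39.5000 = -0.171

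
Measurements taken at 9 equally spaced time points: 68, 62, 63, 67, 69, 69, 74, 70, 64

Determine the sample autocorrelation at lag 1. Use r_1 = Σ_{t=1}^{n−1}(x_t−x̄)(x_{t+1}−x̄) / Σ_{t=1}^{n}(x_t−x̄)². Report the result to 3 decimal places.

Mean x̄ = (68 + 62 + 63 + 67 + 69 + 69 + 74 + 70 + 64)/9 = 67.3333
Numerator Σ_{t=1}^{8}(x_t−x̄)(x_{t+1}−x̄) = 43.2222
Denominator Σ(x_t−x̄)² = 116.0000
r_1 = 43.2222 / 116.0000 = 0.373

0.373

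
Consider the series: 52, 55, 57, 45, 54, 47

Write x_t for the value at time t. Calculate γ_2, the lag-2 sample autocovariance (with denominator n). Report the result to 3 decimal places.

3.852

Mean x̄ = (52 + 55 + 57 + 45 + 54 + 47)/6 = 51.6667
Deviations: 0.3333, 3.3333, 5.3333, -6.6667, 2.3333, -4.6667
Σ_{t=1}^{4}(x_t−x̄)(x_{t+2}−x̄) = 23.1111
γ_2 = 23.1111 / 6 = 3.852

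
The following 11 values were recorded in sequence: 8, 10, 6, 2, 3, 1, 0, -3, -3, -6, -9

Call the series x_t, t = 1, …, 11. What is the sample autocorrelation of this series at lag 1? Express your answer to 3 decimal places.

Mean x̄ = (8 + 10 + 6 + 2 + 3 + 1 + 0 − 3 − 3 − 6 − 9)/11 = 0.8182
Numerator Σ_{t=1}^{10}(x_t−x̄)(x_{t+1}−x̄) = 233.1488
Denominator Σ(x_t−x̄)² = 341.6364
r_1 = 233.1488 / 341.6364 = 0.682

0.682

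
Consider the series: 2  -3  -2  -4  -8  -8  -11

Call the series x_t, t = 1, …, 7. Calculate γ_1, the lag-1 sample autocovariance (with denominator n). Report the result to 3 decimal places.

Mean x̄ = (2 − 3 − 2 − 4 − 8 − 8 − 11)/7 = -4.8571
Σ_{t=1}^{6}(x_t−x̄)(x_{t+1}−x̄) = 46.9796
γ_1 = 46.9796 / 7 = 6.711

6.711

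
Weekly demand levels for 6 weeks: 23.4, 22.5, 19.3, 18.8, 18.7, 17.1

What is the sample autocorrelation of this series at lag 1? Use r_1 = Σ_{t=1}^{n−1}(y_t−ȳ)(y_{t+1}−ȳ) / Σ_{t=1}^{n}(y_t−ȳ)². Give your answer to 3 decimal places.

0.432

Mean ȳ = (23.4 + 22.5 + 19.3 + 18.8 + 18.7 + 17.1)/6 = 19.9667
Deviations from mean: 3.4333, 2.5333, -0.6667, -1.1667, -1.2667, -2.8667
Numerator Σ_{t=1}^{5}(y_t−ȳ)(y_{t+1}−ȳ) = 12.8956
Denominator Σ(y_t−ȳ)² = 29.8333
r_1 = 12.8956 / 29.8333 = 0.432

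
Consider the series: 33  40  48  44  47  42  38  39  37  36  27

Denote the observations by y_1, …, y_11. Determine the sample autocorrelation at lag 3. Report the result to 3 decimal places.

Mean ȳ = (33 + 40 + 48 + 44 + 47 + 42 + 38 + 39 + 37 + 36 + 27)/11 = 39.1818
Numerator Σ_{t=1}^{8}(y_t−ȳ)(y_{t+3}−ȳ) = -5.8264
Denominator Σ(y_t−ȳ)² = 373.6364
r_3 = -5.8264 / 373.6364 = -0.016

-0.016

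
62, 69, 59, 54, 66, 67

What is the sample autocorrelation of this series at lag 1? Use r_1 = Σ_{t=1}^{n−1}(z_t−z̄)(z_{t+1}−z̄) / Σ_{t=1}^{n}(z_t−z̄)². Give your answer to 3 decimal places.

Mean z̄ = (62 + 69 + 59 + 54 + 66 + 67)/6 = 62.8333
Numerator Σ_{t=1}^{5}(z_t−z̄)(z_{t+1}−z̄) = -9.6944
Denominator Σ(z_t−z̄)² = 158.8333
r_1 = -9.6944 / 158.8333 = -0.061

-0.061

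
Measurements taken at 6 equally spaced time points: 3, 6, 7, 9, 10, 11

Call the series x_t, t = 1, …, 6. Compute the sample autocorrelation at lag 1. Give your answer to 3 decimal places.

Mean x̄ = (3 + 6 + 7 + 9 + 10 + 11)/6 = 7.6667
Numerator Σ_{t=1}^{5}(x_t−x̄)(x_{t+1}−x̄) = 18.8889
Denominator Σ(x_t−x̄)² = 43.3333
r_1 = 18.8889 / 43.3333 = 0.436

0.436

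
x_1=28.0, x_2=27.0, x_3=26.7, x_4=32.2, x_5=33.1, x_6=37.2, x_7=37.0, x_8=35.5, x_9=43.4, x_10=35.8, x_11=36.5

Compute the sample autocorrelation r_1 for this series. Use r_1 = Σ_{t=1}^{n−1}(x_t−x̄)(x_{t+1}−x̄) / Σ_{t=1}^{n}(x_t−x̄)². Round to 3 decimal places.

Mean x̄ = (28.0 + 27.0 + 26.7 + 32.2 + 33.1 + 37.2 + 37.0 + 35.5 + 43.4 + 35.8 + 36.5)/11 = 33.8545
Numerator Σ_{t=1}^{10}(x_t−x̄)(x_{t+1}−x̄) = 154.8552
Denominator Σ(x_t−x̄)² = 261.4473
r_1 = 154.8552 / 261.4473 = 0.592

0.592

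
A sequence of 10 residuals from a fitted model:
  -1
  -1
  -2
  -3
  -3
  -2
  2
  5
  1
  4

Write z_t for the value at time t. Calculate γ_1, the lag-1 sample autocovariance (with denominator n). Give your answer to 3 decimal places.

3.900

Mean z̄ = (-1 − 1 − 2 − 3 − 3 − 2 + 2 + 5 + 1 + 4)/10 = 0.0000
Σ_{t=1}^{9}(z_t−z̄)(z_{t+1}−z̄) = 39.0000
γ_1 = 39.0000 / 10 = 3.900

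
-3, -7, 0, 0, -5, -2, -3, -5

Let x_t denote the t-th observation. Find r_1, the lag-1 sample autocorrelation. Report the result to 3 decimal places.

-0.254

Mean x̄ = (-3 − 7 + 0 + 0 − 5 − 2 − 3 − 5)/8 = -3.1250
Numerator Σ_{t=1}^{7}(x_t−x̄)(x_{t+1}−x̄) = -10.8906
Denominator Σ(x_t−x̄)² = 42.8750
r_1 = -10.8906 / 42.8750 = -0.254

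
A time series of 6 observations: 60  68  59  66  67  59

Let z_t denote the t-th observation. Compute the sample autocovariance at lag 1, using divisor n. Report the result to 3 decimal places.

Mean z̄ = (60 + 68 + 59 + 66 + 67 + 59)/6 = 63.1667
Σ_{t=1}^{5}(z_t−z̄)(z_{t+1}−z̄) = -52.3611
γ_1 = -52.3611 / 6 = -8.727

-8.727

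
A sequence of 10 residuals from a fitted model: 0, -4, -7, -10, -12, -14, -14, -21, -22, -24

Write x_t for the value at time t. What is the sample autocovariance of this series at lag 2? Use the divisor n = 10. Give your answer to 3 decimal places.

21.192

Mean x̄ = (0 − 4 − 7 − 10 − 12 − 14 − 14 − 21 − 22 − 24)/10 = -12.8000
Σ_{t=1}^{8}(x_t−x̄)(x_{t+2}−x̄) = 211.9200
γ_2 = 211.9200 / 10 = 21.192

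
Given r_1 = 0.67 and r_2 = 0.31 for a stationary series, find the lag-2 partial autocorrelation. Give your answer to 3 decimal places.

φ_{22} = (r_2 − r_1²) / (1 − r_1²)
r_1² = (0.67)² = 0.4489
Numerator = 0.31 − 0.4489 = -0.1389; denominator = 1 − 0.4489 = 0.5511
φ_{22} = -0.1389 / 0.5511 = -0.252

-0.252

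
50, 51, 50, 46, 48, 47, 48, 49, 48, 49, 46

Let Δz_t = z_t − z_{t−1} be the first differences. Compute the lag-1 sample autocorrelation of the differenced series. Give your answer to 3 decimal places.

First differences Δz: 1, -1, -4, 2, -1, 1, 1, -1, 1, -3
Mean of differences = -0.4000
Numerator Σ(Δz_t−Δz̄)(Δz_{t+1}−Δz̄) = -12.9600
Denominator Σ(Δz_t−Δz̄)² = 34.4000
r_1(Δz) = -12.9600 / 34.4000 = -0.377

-0.377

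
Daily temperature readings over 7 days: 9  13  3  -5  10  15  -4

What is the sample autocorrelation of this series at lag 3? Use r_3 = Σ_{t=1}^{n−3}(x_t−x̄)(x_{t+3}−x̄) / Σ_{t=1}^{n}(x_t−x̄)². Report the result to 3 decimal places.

Mean x̄ = (9 + 13 + 3 − 5 + 10 + 15 − 4)/7 = 5.8571
Deviations from mean: 3.1429, 7.1429, -2.8571, -10.8571, 4.1429, 9.1429, -9.8571
Numerator Σ_{t=1}^{4}(x_t−x̄)(x_{t+3}−x̄) = 76.3673
Denominator Σ(x_t−x̄)² = 384.8571
r_3 = 76.3673 / 384.8571 = 0.198

0.198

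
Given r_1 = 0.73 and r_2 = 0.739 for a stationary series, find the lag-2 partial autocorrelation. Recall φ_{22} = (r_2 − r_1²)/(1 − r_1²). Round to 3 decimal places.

0.441

φ_{22} = (r_2 − r_1²) / (1 − r_1²)
r_1² = (0.73)² = 0.5329
Numerator = 0.739 − 0.5329 = 0.2061; denominator = 1 − 0.5329 = 0.4671
φ_{22} = 0.2061 / 0.4671 = 0.441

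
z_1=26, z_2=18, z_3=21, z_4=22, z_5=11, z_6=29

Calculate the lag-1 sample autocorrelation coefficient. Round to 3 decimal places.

Mean z̄ = (26 + 18 + 21 + 22 + 11 + 29)/6 = 21.1667
Deviations from mean: 4.8333, -3.1667, -0.1667, 0.8333, -10.1667, 7.8333
Σ(z_t−z̄)(z_{t+1}−z̄) = (-15.3056) + (0.5278) + (-0.1389) + (-8.4722) + (-79.6389) = -103.0278
Denominator Σ(z_t−z̄)² = 198.8333
r_1 = -103.0278 / 198.8333 = -0.518

-0.518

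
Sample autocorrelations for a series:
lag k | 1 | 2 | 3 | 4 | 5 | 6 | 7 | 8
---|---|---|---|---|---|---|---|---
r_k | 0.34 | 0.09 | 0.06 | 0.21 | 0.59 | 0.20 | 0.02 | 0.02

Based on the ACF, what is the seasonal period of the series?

5

The largest autocorrelation is r_5 = 0.59; the remaining lags stay at or below 0.34. The elevated value at lag 1 (0.34), dropping to 0.09 at lag 2, reflects decaying short-term dependence rather than seasonality.
The dominant spike at lag 5 indicates a seasonal period of 5.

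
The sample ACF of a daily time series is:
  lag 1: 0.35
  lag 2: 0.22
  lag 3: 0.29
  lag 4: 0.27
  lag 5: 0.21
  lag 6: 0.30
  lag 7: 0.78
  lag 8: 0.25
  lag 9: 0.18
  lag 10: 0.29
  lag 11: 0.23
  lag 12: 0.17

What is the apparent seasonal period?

7

The largest autocorrelation is r_7 = 0.78; the remaining lags stay at or below 0.35. The elevated value at lag 1 (0.35), dropping to 0.22 at lag 2, reflects decaying short-term dependence rather than seasonality.
The dominant spike at lag 7 indicates a seasonal period of 7.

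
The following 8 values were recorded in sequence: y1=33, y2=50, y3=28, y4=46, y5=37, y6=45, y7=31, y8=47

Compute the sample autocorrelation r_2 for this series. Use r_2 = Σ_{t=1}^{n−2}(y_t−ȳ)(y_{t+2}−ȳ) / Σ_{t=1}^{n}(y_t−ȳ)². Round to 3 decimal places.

Mean ȳ = (33 + 50 + 28 + 46 + 37 + 45 + 31 + 47)/8 = 39.6250
Deviations from mean: -6.6250, 10.3750, -11.6250, 6.3750, -2.6250, 5.3750, -8.6250, 7.3750
Σ(y_t−ȳ)(y_{t+2}−ȳ) = (77.0156) + (66.1406) + (30.5156) + (34.2656) + (22.6406) + (39.6406) = 270.2188
Denominator Σ(y_t−ȳ)² = 491.8750
r_2 = 270.2188 / 491.8750 = 0.549

0.549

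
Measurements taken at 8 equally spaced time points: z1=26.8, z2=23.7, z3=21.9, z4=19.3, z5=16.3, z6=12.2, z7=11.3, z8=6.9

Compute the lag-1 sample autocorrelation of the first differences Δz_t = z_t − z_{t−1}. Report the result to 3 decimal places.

First differences Δz: -3.1, -1.8, -2.6, -3.0, -4.1, -0.9, -4.4
Mean of differences = -2.8429
Numerator Σ(Δz_t−Δz̄)(Δz_{t+1}−Δz̄) = -5.3233
Denominator Σ(Δz_t−Δz̄)² = 9.0171
r_1(Δz) = -5.3233 / 9.0171 = -0.590

-0.590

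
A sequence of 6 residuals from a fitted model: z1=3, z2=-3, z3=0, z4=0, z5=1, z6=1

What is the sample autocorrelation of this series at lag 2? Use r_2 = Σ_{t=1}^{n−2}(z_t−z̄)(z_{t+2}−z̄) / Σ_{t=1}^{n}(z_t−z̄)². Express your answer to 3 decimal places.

-0.011

Mean z̄ = (3 − 3 + 0 + 0 + 1 + 1)/6 = 0.3333
Deviations from mean: 2.6667, -3.3333, -0.3333, -0.3333, 0.6667, 0.6667
Numerator Σ_{t=1}^{4}(z_t−z̄)(z_{t+2}−z̄) = -0.2222
Denominator Σ(z_t−z̄)² = 19.3333
r_2 = -0.2222 / 19.3333 = -0.011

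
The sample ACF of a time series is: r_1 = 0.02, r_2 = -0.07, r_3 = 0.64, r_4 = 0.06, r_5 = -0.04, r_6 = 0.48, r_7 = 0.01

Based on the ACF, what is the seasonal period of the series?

The largest autocorrelation is r_3 = 0.64, with a weaker echo at lag 6 (0.48); the remaining lags stay at or below 0.06.
The dominant spike at lag 3 indicates a seasonal period of 3.

3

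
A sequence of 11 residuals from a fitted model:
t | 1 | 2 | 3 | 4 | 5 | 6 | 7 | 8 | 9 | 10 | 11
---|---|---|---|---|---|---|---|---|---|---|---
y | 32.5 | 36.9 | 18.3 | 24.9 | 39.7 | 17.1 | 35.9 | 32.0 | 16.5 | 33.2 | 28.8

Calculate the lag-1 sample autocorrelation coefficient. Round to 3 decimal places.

-0.489

Mean ȳ = (32.5 + 36.9 + 18.3 + 24.9 + 39.7 + 17.1 + 35.9 + 32.0 + 16.5 + 33.2 + 28.8)/11 = 28.7091
Numerator Σ_{t=1}^{10}(y_t−ȳ)(y_{t+1}−ȳ) = -338.4355
Denominator Σ(y_t−ȳ)² = 691.6691
r_1 = -338.4355 / 691.6691 = -0.489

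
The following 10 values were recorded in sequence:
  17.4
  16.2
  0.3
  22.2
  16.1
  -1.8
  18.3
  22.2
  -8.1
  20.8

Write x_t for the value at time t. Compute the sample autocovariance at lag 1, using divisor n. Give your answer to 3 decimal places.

-56.145

Mean x̄ = (17.4 + 16.2 + 0.3 + 22.2 + 16.1 − 1.8 + 18.3 + 22.2 − 8.1 + 20.8)/10 = 12.3600
Σ_{t=1}^{9}(x_t−x̄)(x_{t+1}−x̄) = -561.4536
γ_1 = -561.4536 / 10 = -56.145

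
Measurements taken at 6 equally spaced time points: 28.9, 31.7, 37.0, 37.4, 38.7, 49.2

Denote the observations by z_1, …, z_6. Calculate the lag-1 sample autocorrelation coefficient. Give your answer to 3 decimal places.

Mean z̄ = (28.9 + 31.7 + 37.0 + 37.4 + 38.7 + 49.2)/6 = 37.1500
Deviations from mean: -8.2500, -5.4500, -0.1500, 0.2500, 1.5500, 12.0500
Σ(z_t−z̄)(z_{t+1}−z̄) = (44.9625) + (0.8175) + (-0.0375) + (0.3875) + (18.6775) = 64.8075
Denominator Σ(z_t−z̄)² = 245.4550
r_1 = 64.8075 / 245.4550 = 0.264

0.264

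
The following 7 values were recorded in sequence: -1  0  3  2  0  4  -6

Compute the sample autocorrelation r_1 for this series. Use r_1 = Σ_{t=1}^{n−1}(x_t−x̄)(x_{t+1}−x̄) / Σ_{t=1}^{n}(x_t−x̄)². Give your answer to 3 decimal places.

-0.316

Mean x̄ = (-1 + 0 + 3 + 2 + 0 + 4 − 6)/7 = 0.2857
Deviations from mean: -1.2857, -0.2857, 2.7143, 1.7143, -0.2857, 3.7143, -6.2857
Σ(x_t−x̄)(x_{t+1}−x̄) = (0.3673) + (-0.7755) + (4.6531) + (-0.4898) + (-1.0612) + (-23.3469) = -20.6531
Denominator Σ(x_t−x̄)² = 65.4286
r_1 = -20.6531 / 65.4286 = -0.316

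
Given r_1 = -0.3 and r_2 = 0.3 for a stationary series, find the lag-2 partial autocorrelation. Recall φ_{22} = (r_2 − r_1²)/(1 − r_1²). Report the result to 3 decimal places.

φ_{22} = (r_2 − r_1²) / (1 − r_1²)
r_1² = (-0.3)² = 0.09
Numerator = 0.3 − 0.0900 = 0.2100; denominator = 1 − 0.0900 = 0.9100
φ_{22} = 0.2100 / 0.9100 = 0.231

0.231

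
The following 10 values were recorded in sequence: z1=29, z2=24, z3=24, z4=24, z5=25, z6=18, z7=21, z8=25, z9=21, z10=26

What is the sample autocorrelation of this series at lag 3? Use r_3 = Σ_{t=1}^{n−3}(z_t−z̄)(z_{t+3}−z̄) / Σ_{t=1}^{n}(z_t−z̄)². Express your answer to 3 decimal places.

0.123

Mean z̄ = (29 + 24 + 24 + 24 + 25 + 18 + 21 + 25 + 21 + 26)/10 = 23.7000
Numerator Σ_{t=1}^{7}(z_t−z̄)(z_{t+3}−z̄) = 10.3300
Denominator Σ(z_t−z̄)² = 84.1000
r_3 = 10.3300 / 84.1000 = 0.123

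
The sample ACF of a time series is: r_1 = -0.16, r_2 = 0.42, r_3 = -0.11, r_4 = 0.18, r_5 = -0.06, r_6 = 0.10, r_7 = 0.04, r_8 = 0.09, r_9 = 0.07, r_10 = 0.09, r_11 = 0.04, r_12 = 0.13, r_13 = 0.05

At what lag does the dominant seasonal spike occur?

The largest autocorrelation is r_2 = 0.42, with a weaker echo at lag 4 (0.18); the remaining lags stay at or below 0.13.
The dominant spike at lag 2 indicates a seasonal period of 2.

2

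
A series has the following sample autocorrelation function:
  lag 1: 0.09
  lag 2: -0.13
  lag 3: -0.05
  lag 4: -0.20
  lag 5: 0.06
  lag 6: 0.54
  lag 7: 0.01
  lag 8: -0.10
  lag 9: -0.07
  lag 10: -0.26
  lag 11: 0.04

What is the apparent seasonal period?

6

The largest autocorrelation is r_6 = 0.54; the remaining lags stay at or below 0.09.
The dominant spike at lag 6 indicates a seasonal period of 6.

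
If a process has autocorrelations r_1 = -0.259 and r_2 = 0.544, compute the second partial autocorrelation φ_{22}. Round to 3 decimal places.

0.511

φ_{22} = (r_2 − r_1²) / (1 − r_1²)
r_1² = (-0.259)² = 0.067081
Numerator = 0.544 − 0.0671 = 0.4769; denominator = 1 − 0.0671 = 0.9329
φ_{22} = 0.4769 / 0.9329 = 0.511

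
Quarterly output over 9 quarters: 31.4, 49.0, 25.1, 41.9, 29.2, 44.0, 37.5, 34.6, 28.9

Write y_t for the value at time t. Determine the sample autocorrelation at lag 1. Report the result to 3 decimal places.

Mean ȳ = (31.4 + 49.0 + 25.1 + 41.9 + 29.2 + 44.0 + 37.5 + 34.6 + 28.9)/9 = 35.7333
Numerator Σ_{t=1}^{8}(y_t−ȳ)(y_{t+1}−ȳ) = -338.0811
Denominator Σ(y_t−ȳ)² = 508.0000
r_1 = -338.0811 / 508.0000 = -0.666

-0.666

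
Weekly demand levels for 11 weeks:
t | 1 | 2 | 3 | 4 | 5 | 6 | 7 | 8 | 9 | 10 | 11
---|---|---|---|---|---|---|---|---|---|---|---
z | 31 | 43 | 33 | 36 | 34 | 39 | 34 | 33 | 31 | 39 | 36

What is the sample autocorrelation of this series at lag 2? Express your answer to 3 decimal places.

0.062

Mean z̄ = (31 + 43 + 33 + 36 + 34 + 39 + 34 + 33 + 31 + 39 + 36)/11 = 35.3636
Numerator Σ_{t=1}^{9}(z_t−z̄)(z_{t+2}−z̄) = 8.5537
Denominator Σ(z_t−z̄)² = 138.5455
r_2 = 8.5537 / 138.5455 = 0.062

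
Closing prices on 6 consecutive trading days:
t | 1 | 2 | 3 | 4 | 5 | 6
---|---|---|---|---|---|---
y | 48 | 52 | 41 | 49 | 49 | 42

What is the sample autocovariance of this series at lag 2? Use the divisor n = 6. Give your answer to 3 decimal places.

-3.120

Mean ȳ = (48 + 52 + 41 + 49 + 49 + 42)/6 = 46.8333
Σ_{t=1}^{4}(y_t−ȳ)(y_{t+2}−ȳ) = -18.7222
γ_2 = -18.7222 / 6 = -3.120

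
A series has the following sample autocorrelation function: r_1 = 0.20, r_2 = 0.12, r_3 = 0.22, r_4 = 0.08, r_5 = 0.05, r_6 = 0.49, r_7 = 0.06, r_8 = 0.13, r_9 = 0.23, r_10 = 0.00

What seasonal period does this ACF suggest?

6

The largest autocorrelation is r_6 = 0.49; the remaining lags stay at or below 0.23. The elevated value at lag 1 (0.20), dropping to 0.12 at lag 2, reflects decaying short-term dependence rather than seasonality.
The dominant spike at lag 6 indicates a seasonal period of 6.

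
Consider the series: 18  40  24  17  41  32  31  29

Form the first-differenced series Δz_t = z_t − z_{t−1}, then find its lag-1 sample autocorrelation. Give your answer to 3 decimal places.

First differences Δz: 22, -16, -7, 24, -9, -1, -2
Mean of differences = 1.5714
Numerator Σ(Δz_t−Δz̄)(Δz_{t+1}−Δz̄) = -601.3265
Denominator Σ(Δz_t−Δz̄)² = 1433.7143
r_1(Δz) = -601.3265 / 1433.7143 = -0.419

-0.419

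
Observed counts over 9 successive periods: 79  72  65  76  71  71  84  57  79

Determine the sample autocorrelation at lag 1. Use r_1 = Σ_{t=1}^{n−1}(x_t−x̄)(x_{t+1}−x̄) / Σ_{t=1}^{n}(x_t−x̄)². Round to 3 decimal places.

Mean x̄ = (79 + 72 + 65 + 76 + 71 + 71 + 84 + 57 + 79)/9 = 72.6667
Numerator Σ_{t=1}^{8}(x_t−x̄)(x_{t+1}−x̄) = -323.1111
Denominator Σ(x_t−x̄)² = 530.0000
r_1 = -323.1111 / 530.0000 = -0.610

-0.610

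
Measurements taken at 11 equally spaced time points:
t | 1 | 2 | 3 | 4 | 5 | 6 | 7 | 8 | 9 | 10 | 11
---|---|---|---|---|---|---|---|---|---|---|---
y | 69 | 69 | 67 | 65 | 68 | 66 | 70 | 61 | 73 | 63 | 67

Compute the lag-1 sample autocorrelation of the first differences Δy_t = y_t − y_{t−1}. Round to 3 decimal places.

-0.851

First differences Δy: 0, -2, -2, 3, -2, 4, -9, 12, -10, 4
Mean of differences = -0.2000
Numerator Σ(Δy_t−Δȳ)(Δy_{t+1}−Δȳ) = -321.2400
Denominator Σ(Δy_t−Δȳ)² = 377.6000
r_1(Δy) = -321.2400 / 377.6000 = -0.851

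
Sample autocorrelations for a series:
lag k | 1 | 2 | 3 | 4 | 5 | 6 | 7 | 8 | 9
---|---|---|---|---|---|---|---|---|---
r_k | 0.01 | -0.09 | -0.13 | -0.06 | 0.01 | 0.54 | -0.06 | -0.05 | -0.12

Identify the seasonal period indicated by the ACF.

The largest autocorrelation is r_6 = 0.54; the remaining lags stay at or below 0.01.
The dominant spike at lag 6 indicates a seasonal period of 6.

6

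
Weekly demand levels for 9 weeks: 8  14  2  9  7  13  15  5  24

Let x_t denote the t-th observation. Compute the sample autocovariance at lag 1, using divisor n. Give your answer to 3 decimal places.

Mean x̄ = (8 + 14 + 2 + 9 + 7 + 13 + 15 + 5 + 24)/9 = 10.7778
Σ_{t=1}^{8}(x_t−x̄)(x_{t+1}−x̄) = -114.7160
γ_1 = -114.7160 / 9 = -12.746

-12.746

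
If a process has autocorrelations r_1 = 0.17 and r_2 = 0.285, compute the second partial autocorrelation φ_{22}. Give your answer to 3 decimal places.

φ_{22} = (r_2 − r_1²) / (1 − r_1²)
r_1² = (0.17)² = 0.0289
Numerator = 0.285 − 0.0289 = 0.2561; denominator = 1 − 0.0289 = 0.9711
φ_{22} = 0.2561 / 0.9711 = 0.264

0.264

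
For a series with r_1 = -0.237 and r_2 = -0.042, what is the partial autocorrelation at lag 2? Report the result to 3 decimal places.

-0.104

φ_{22} = (r_2 − r_1²) / (1 − r_1²)
r_1² = (-0.237)² = 0.056169
Numerator = -0.042 − 0.0562 = -0.0982; denominator = 1 − 0.0562 = 0.9438
φ_{22} = -0.0982 / 0.9438 = -0.104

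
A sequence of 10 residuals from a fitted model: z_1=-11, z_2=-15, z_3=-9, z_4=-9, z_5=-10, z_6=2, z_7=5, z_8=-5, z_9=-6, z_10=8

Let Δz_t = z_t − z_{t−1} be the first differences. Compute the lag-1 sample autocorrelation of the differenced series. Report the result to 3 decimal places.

-0.124

First differences Δz: -4, 6, 0, -1, 12, 3, -10, -1, 14
Mean of differences = 2.1111
Numerator Σ(Δz_t−Δz̄)(Δz_{t+1}−Δz̄) = -57.4568
Denominator Σ(Δz_t−Δz̄)² = 462.8889
r_1(Δz) = -57.4568 / 462.8889 = -0.124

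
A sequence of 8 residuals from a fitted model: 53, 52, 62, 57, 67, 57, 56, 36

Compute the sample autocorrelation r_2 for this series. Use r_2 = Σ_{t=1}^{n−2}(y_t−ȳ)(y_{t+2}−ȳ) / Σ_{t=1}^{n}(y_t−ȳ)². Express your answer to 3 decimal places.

Mean ȳ = (53 + 52 + 62 + 57 + 67 + 57 + 56 + 36)/8 = 55.0000
Deviations from mean: -2.0000, -3.0000, 7.0000, 2.0000, 12.0000, 2.0000, 1.0000, -19.0000
Σ(y_t−ȳ)(y_{t+2}−ȳ) = (-14.0000) + (-6.0000) + (84.0000) + (4.0000) + (12.0000) + (-38.0000) = 42.0000
Denominator Σ(y_t−ȳ)² = 576.0000
r_2 = 42.0000 / 576.0000 = 0.073

0.073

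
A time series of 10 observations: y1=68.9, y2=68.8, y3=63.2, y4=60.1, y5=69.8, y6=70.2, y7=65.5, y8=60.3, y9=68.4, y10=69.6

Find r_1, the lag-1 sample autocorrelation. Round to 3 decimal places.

0.047

Mean ȳ = (68.9 + 68.8 + 63.2 + 60.1 + 69.8 + 70.2 + 65.5 + 60.3 + 68.4 + 69.6)/10 = 66.4800
Numerator Σ_{t=1}^{9}(y_t−ȳ)(y_{t+1}−ȳ) = 6.6356
Denominator Σ(y_t−ȳ)² = 140.1360
r_1 = 6.6356 / 140.1360 = 0.047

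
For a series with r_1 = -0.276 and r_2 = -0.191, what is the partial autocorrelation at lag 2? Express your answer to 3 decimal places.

φ_{22} = (r_2 − r_1²) / (1 − r_1²)
r_1² = (-0.276)² = 0.076176
Numerator = -0.191 − 0.0762 = -0.2672; denominator = 1 − 0.0762 = 0.9238
φ_{22} = -0.2672 / 0.9238 = -0.289

-0.289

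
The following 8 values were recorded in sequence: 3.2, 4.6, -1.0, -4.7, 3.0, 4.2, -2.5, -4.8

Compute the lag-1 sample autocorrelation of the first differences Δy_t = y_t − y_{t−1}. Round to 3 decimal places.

First differences Δy: 1.4, -5.6, -3.7, 7.7, 1.2, -6.7, -2.3
Mean of differences = -1.1429
Numerator Σ(Δy_t−Δȳ)(Δy_{t+1}−Δȳ) = -8.4204
Denominator Σ(Δy_t−Δȳ)² = 148.7771
r_1(Δy) = -8.4204 / 148.7771 = -0.057

-0.057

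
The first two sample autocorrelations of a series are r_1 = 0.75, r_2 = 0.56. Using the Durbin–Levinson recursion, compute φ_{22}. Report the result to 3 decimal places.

φ_{22} = (r_2 − r_1²) / (1 − r_1²)
r_1² = (0.75)² = 0.5625
Numerator = 0.56 − 0.5625 = -0.0025; denominator = 1 − 0.5625 = 0.4375
φ_{22} = -0.0025 / 0.4375 = -0.006

-0.006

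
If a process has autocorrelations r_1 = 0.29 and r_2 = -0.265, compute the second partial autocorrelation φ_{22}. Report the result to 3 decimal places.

-0.381

φ_{22} = (r_2 − r_1²) / (1 − r_1²)
r_1² = (0.29)² = 0.0841
Numerator = -0.265 − 0.0841 = -0.3491; denominator = 1 − 0.0841 = 0.9159
φ_{22} = -0.3491 / 0.9159 = -0.381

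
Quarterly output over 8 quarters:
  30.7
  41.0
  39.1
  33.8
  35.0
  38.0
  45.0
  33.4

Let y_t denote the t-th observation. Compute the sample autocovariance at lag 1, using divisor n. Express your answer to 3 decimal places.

Mean ȳ = (30.7 + 41.0 + 39.1 + 33.8 + 35.0 + 38.0 + 45.0 + 33.4)/8 = 37.0000
Σ_{t=1}^{7}(y_t−ȳ)(y_{t+1}−ȳ) = -39.9200
γ_1 = -39.9200 / 8 = -4.990

-4.990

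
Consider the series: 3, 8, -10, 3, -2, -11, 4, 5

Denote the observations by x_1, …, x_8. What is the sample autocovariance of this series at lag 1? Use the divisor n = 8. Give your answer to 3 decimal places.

Mean x̄ = (3 + 8 − 10 + 3 − 2 − 11 + 4 + 5)/8 = 0.0000
Deviations: 3.0000, 8.0000, -10.0000, 3.0000, -2.0000, -11.0000, 4.0000, 5.0000
Σ_{t=1}^{7}(x_t−x̄)(x_{t+1}−x̄) = -94.0000
γ_1 = -94.0000 / 8 = -11.750

-11.750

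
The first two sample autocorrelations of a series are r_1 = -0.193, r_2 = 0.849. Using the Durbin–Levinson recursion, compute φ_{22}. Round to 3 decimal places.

0.843

φ_{22} = (r_2 − r_1²) / (1 − r_1²)
r_1² = (-0.193)² = 0.037249
Numerator = 0.849 − 0.0372 = 0.8118; denominator = 1 − 0.0372 = 0.9628
φ_{22} = 0.8118 / 0.9628 = 0.843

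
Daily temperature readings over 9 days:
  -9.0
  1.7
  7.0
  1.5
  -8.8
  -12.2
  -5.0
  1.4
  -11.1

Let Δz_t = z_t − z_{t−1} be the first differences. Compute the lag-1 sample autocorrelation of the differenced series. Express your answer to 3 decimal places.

First differences Δz: 10.7, 5.3, -5.5, -10.3, -3.4, 7.2, 6.4, -12.5
Mean of differences = -0.2625
Numerator Σ(Δz_t−Δz̄)(Δz_{t+1}−Δz̄) = 60.6823
Denominator Σ(Δz_t−Δz̄)² = 538.9788
r_1(Δz) = 60.6823 / 538.9788 = 0.113

0.113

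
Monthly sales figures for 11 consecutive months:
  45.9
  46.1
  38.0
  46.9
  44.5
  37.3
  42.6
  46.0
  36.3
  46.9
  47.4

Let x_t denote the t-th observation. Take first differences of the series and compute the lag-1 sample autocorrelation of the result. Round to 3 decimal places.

First differences Δx: 0.2, -8.1, 8.9, -2.4, -7.2, 5.3, 3.4, -9.7, 10.6, 0.5
Mean of differences = 0.1500
Numerator Σ(Δx_t−Δx̄)(Δx_{t+1}−Δx̄) = -228.5725
Denominator Σ(Δx_t−Δx̄)² = 448.5850
r_1(Δx) = -228.5725 / 448.5850 = -0.510

-0.510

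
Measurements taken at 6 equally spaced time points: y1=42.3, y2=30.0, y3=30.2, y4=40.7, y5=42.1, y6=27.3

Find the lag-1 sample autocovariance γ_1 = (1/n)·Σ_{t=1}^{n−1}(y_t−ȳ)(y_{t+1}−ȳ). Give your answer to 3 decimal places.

-9.258

Mean ȳ = (42.3 + 30.0 + 30.2 + 40.7 + 42.1 + 27.3)/6 = 35.4333
Deviations: 6.8667, -5.4333, -5.2333, 5.2667, 6.6667, -8.1333
Σ_{t=1}^{5}(y_t−ȳ)(y_{t+1}−ȳ) = -55.5478
γ_1 = -55.5478 / 6 = -9.258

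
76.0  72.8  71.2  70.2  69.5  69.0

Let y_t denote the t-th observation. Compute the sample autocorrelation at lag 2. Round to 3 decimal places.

Mean ȳ = (76.0 + 72.8 + 71.2 + 70.2 + 69.5 + 69.0)/6 = 71.4500
Deviations from mean: 4.5500, 1.3500, -0.2500, -1.2500, -1.9500, -2.4500
Σ(y_t−ȳ)(y_{t+2}−ȳ) = (-1.1375) + (-1.6875) + (0.4875) + (3.0625) = 0.7250
Denominator Σ(y_t−ȳ)² = 33.9550
r_2 = 0.7250 / 33.9550 = 0.021

0.021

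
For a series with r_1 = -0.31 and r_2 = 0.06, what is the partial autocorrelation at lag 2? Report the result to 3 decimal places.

φ_{22} = (r_2 − r_1²) / (1 − r_1²)
r_1² = (-0.31)² = 0.0961
Numerator = 0.06 − 0.0961 = -0.0361; denominator = 1 − 0.0961 = 0.9039
φ_{22} = -0.0361 / 0.9039 = -0.040

-0.040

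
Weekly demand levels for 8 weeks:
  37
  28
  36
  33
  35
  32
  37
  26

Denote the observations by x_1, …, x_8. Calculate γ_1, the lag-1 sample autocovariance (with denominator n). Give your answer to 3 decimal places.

Mean x̄ = (37 + 28 + 36 + 33 + 35 + 32 + 37 + 26)/8 = 33.0000
Σ_{t=1}^{7}(x_t−x̄)(x_{t+1}−x̄) = -69.0000
γ_1 = -69.0000 / 8 = -8.625

-8.625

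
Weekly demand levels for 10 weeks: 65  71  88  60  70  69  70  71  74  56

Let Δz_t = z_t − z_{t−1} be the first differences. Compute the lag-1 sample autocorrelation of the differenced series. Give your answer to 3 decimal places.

-0.464

First differences Δz: 6, 17, -28, 10, -1, 1, 1, 3, -18
Mean of differences = -1.0000
Numerator Σ(Δz_t−Δz̄)(Δz_{t+1}−Δz̄) = -713.0000
Denominator Σ(Δz_t−Δz̄)² = 1536.0000
r_1(Δz) = -713.0000 / 1536.0000 = -0.464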